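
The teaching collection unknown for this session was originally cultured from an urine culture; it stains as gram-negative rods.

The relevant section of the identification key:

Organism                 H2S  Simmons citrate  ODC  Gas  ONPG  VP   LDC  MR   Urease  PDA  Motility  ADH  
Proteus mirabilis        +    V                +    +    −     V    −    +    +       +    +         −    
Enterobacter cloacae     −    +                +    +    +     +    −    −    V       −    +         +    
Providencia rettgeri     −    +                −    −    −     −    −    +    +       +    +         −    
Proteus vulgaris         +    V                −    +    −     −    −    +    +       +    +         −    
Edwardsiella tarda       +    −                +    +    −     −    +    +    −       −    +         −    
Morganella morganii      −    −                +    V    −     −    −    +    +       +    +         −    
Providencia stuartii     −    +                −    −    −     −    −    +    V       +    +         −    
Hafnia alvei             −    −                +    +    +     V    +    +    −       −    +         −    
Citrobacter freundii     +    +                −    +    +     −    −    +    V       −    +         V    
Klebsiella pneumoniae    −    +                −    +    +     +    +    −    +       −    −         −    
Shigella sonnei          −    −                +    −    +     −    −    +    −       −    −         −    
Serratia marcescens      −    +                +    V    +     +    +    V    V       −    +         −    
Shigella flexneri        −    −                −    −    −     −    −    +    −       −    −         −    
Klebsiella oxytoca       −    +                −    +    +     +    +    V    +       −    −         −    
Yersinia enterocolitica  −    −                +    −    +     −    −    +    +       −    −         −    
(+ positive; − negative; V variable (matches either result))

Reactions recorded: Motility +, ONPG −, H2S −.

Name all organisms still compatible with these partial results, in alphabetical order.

Morganella morganii, Providencia rettgeri, Providencia stuartii

Motility +: excludes 5 organisms — 10 left.
H2S −: excludes Proteus mirabilis, Proteus vulgaris, Edwardsiella tarda, Citrobacter freundii — 6 left.
ONPG −: excludes Enterobacter cloacae, Hafnia alvei, Serratia marcescens — 3 left.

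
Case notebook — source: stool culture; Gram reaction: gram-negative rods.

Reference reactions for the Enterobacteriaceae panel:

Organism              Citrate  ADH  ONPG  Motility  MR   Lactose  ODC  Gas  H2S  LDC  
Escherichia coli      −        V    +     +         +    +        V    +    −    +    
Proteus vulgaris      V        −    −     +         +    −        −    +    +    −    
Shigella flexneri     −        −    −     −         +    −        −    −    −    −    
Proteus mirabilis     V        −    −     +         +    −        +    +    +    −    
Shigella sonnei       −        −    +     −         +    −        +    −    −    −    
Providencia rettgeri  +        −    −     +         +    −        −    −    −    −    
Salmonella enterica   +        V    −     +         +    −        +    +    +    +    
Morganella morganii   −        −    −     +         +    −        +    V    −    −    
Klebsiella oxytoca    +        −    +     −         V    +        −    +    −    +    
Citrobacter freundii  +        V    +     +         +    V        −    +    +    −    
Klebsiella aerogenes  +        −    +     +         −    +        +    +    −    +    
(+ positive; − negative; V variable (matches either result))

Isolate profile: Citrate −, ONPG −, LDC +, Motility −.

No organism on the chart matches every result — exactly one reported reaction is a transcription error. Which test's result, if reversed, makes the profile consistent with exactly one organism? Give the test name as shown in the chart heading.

As reported, no row in the chart matches all 4 reactions.
Reversing ONPG → still no organism matches.
Reversing LDC (to −) → unique match: Shigella flexneri.
Reversing Citrate → still no organism matches.
Reversing Motility → still no organism matches.

LDC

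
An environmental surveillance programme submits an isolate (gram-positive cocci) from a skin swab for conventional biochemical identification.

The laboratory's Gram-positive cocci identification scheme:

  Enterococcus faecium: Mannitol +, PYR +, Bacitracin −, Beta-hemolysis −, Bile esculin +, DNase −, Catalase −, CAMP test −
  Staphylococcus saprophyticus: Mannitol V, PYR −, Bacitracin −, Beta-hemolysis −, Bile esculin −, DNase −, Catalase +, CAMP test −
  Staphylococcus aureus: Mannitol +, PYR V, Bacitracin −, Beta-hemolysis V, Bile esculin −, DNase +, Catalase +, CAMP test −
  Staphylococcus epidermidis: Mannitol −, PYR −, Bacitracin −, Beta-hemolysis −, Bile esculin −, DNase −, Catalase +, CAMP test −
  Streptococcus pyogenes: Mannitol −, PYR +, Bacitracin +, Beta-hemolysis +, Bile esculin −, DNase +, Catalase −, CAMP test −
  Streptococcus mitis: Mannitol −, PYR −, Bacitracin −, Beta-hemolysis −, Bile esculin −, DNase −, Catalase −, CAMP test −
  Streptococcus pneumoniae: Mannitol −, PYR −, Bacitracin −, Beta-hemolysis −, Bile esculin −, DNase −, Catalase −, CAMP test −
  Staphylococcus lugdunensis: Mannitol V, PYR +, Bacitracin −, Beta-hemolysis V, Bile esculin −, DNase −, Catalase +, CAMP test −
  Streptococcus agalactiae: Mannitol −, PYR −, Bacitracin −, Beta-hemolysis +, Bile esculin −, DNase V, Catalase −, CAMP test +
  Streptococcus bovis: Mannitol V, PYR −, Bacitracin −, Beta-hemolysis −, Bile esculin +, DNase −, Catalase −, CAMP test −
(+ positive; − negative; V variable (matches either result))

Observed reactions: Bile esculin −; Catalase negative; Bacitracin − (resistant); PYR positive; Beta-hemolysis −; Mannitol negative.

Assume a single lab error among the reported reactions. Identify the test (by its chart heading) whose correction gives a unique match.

As reported, no row in the chart matches all 6 reactions.
Reversing Mannitol → still no organism matches.
Reversing PYR → 2 organisms match (not unique).
Reversing Catalase (to +) → unique match: Staphylococcus lugdunensis.
Reversing Bacitracin → still no organism matches.
Reversing Beta-hemolysis → still no organism matches.
Reversing Bile esculin → still no organism matches.

Catalase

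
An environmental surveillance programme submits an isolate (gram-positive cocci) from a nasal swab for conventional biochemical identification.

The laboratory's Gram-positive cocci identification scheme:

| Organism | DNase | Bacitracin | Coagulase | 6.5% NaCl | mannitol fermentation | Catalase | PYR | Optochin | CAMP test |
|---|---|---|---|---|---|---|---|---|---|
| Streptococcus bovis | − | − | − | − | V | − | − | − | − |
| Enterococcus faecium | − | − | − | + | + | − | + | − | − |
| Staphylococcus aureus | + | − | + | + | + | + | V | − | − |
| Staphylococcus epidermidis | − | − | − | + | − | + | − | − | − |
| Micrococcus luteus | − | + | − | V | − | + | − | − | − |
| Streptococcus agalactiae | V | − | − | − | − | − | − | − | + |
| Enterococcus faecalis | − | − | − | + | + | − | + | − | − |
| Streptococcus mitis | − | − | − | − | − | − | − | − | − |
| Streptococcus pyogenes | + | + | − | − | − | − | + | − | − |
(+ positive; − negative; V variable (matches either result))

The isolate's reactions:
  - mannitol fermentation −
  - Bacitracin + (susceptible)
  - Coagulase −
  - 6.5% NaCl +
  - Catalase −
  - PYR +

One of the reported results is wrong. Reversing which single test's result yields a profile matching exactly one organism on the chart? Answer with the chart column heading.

6.5% NaCl

As reported, no row in the chart matches all 6 reactions.
Reversing Catalase → still no organism matches.
Reversing 6.5% NaCl (to −) → unique match: Streptococcus pyogenes.
Reversing Coagulase → still no organism matches.
Reversing mannitol fermentation → still no organism matches.
Reversing PYR → still no organism matches.
Reversing Bacitracin → still no organism matches.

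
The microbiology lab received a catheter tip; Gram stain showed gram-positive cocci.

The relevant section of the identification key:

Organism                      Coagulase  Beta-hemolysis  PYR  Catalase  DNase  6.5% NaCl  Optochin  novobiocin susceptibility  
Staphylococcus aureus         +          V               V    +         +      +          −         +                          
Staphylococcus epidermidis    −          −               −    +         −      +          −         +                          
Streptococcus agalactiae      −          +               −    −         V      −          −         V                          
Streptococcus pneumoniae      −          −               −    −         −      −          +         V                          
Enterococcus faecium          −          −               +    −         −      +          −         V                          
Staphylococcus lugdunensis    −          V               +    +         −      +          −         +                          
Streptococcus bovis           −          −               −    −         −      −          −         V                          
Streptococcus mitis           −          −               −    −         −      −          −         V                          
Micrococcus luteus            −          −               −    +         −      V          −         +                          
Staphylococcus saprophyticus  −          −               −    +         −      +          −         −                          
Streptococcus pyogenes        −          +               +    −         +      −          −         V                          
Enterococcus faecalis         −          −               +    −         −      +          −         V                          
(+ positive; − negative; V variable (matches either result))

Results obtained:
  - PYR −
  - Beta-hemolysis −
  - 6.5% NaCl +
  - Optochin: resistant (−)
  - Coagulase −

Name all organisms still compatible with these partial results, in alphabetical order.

Micrococcus luteus, Staphylococcus epidermidis, Staphylococcus saprophyticus

Optochin −: excludes Streptococcus pneumoniae — 11 left.
Beta-hemolysis −: excludes Streptococcus agalactiae, Streptococcus pyogenes — 9 left.
6.5% NaCl +: excludes Streptococcus bovis, Streptococcus mitis — 7 left.
Coagulase −: excludes Staphylococcus aureus — 6 left.
PYR −: excludes Enterococcus faecium, Staphylococcus lugdunensis, Enterococcus faecalis — 3 left.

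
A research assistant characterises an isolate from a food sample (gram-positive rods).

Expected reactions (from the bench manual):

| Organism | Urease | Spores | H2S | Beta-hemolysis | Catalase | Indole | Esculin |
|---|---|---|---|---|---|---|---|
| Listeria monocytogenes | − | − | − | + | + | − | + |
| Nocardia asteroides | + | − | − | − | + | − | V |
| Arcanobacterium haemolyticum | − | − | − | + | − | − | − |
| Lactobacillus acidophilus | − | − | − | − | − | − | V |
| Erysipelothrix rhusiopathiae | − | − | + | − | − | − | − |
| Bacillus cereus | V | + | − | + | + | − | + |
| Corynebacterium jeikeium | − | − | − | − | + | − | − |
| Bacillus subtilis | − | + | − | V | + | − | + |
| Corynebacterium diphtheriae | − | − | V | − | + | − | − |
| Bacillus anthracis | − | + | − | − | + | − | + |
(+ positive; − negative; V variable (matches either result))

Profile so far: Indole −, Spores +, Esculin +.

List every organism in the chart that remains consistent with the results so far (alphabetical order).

Bacillus anthracis, Bacillus cereus, Bacillus subtilis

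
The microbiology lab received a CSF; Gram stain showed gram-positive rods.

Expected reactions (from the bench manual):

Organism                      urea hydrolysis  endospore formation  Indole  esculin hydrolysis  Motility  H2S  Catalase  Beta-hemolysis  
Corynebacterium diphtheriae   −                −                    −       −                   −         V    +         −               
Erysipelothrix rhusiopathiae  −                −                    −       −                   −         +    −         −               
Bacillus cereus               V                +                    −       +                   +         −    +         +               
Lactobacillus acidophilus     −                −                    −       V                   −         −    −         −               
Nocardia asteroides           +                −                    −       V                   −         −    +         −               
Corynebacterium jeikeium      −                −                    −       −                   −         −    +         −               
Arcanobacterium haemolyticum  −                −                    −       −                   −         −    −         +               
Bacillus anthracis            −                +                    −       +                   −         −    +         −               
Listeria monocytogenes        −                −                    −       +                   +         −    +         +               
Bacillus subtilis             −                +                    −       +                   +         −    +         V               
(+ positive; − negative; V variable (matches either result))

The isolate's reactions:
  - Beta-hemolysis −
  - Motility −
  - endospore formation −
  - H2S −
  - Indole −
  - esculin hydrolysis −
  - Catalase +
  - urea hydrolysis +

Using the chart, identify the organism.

Nocardia asteroides

Beta-hemolysis −: excludes Bacillus cereus, Arcanobacterium haemolyticum, Listeria monocytogenes — 7 left.
esculin hydrolysis −: excludes Bacillus anthracis, Bacillus subtilis — 5 left.
H2S −: excludes Erysipelothrix rhusiopathiae — 4 left.
Catalase +: excludes Lactobacillus acidophilus — 3 left.
urea hydrolysis +: excludes Corynebacterium diphtheriae, Corynebacterium jeikeium — 1 left.
endospore formation −: the one remaining candidate is consistent.
Indole −: the one remaining candidate is consistent.
Motility −: the one remaining candidate is consistent.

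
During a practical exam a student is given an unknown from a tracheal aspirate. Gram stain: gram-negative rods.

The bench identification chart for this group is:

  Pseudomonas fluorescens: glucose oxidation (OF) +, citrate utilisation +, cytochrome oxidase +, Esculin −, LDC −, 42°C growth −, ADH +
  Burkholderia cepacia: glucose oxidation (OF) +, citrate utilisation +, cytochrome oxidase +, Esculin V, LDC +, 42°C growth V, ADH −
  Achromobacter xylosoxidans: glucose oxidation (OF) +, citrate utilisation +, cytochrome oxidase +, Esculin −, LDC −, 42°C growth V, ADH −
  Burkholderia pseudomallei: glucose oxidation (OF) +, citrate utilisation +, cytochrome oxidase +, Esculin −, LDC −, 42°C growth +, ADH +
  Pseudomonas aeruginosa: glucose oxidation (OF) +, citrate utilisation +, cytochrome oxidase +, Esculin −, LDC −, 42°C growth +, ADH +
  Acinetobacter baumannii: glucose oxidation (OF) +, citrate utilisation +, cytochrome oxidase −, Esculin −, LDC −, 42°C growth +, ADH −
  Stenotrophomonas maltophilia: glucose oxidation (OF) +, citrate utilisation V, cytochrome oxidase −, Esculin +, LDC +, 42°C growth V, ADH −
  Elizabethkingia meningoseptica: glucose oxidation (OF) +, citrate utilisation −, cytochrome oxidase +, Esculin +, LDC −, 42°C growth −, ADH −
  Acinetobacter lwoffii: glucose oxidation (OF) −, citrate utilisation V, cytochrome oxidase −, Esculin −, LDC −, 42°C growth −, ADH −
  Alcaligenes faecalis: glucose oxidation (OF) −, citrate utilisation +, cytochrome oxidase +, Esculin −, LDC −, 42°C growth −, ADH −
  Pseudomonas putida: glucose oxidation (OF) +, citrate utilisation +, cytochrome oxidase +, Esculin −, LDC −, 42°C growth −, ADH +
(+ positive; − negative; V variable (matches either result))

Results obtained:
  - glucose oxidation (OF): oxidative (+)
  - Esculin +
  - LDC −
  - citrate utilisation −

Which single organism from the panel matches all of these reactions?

citrate utilisation −: excludes 8 organisms — 3 left.
Esculin +: excludes Acinetobacter lwoffii — 2 left.
LDC −: excludes Stenotrophomonas maltophilia — 1 left.
glucose oxidation (OF) +: the one remaining candidate is consistent.

Elizabethkingia meningoseptica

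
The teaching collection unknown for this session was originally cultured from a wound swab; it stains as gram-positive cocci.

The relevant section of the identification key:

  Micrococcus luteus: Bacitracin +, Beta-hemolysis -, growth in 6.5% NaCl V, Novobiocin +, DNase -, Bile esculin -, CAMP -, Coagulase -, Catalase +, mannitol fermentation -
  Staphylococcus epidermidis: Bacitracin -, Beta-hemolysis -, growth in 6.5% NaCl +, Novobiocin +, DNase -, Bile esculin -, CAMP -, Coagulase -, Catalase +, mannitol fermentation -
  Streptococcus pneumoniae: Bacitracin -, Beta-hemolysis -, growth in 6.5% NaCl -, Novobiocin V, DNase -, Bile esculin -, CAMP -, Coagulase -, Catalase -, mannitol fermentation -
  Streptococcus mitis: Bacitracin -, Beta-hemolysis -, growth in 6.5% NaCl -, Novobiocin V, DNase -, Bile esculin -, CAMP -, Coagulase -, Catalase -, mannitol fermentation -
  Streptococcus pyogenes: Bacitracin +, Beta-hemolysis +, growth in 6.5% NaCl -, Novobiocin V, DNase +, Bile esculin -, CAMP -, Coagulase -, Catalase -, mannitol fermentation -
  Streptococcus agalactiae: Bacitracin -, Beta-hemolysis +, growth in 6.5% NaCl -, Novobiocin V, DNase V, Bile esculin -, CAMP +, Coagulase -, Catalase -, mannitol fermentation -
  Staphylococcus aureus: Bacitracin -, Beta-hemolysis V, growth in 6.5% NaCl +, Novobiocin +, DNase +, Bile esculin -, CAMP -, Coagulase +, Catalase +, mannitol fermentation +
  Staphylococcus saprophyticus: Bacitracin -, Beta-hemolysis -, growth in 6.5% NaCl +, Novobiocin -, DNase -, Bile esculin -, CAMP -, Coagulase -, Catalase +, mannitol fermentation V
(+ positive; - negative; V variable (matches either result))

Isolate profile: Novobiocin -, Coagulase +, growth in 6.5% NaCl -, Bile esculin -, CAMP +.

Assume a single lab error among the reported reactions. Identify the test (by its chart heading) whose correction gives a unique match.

As reported, no row in the chart matches all 5 reactions.
Reversing Bile esculin → still no organism matches.
Reversing Coagulase (to -) → unique match: Streptococcus agalactiae.
Reversing growth in 6.5% NaCl → still no organism matches.
Reversing CAMP → still no organism matches.
Reversing Novobiocin → still no organism matches.

Coagulase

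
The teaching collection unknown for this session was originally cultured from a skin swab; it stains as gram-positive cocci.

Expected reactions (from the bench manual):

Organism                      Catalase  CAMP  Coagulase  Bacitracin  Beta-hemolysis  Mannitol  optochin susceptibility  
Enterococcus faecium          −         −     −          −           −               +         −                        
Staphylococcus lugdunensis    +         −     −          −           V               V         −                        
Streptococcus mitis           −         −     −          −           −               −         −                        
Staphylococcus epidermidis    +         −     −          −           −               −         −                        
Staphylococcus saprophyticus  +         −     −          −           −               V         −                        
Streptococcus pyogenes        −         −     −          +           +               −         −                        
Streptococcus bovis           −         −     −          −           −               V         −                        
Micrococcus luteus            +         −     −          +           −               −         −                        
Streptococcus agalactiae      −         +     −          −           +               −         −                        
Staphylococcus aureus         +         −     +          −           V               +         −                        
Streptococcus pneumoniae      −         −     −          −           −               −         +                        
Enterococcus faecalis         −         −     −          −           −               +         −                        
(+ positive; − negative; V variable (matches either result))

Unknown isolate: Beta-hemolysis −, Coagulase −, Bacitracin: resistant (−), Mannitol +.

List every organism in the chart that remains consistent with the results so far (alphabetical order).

Beta-hemolysis −: excludes Streptococcus pyogenes, Streptococcus agalactiae — 10 left.
Bacitracin −: excludes Micrococcus luteus — 9 left.
Coagulase −: excludes Staphylococcus aureus — 8 left.
Mannitol +: excludes Streptococcus mitis, Staphylococcus epidermidis, Streptococcus pneumoniae — 5 left.

Enterococcus faecalis, Enterococcus faecium, Staphylococcus lugdunensis, Staphylococcus saprophyticus, Streptococcus bovis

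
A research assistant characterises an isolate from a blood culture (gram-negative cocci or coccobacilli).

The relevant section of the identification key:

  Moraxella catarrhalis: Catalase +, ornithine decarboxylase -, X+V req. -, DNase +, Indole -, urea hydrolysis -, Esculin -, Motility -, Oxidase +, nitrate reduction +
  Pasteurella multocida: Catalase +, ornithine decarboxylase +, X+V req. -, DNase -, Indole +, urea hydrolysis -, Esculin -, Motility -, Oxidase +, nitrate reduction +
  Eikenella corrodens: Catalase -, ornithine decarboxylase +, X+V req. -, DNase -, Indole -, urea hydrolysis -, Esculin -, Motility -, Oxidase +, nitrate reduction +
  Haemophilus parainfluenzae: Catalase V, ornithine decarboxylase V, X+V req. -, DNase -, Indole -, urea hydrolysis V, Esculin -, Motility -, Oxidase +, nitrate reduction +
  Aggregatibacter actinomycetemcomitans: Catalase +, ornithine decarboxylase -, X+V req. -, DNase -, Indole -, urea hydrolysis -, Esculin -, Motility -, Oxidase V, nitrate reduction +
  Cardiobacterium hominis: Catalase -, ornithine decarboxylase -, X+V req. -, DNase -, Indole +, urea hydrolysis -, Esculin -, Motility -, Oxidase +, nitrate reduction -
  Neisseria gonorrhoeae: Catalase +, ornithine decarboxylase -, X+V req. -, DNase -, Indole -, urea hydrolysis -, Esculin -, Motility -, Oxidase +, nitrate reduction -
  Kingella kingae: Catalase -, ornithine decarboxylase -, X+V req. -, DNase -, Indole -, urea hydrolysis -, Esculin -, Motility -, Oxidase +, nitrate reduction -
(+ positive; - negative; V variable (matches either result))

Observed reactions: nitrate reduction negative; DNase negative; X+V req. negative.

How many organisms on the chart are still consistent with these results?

3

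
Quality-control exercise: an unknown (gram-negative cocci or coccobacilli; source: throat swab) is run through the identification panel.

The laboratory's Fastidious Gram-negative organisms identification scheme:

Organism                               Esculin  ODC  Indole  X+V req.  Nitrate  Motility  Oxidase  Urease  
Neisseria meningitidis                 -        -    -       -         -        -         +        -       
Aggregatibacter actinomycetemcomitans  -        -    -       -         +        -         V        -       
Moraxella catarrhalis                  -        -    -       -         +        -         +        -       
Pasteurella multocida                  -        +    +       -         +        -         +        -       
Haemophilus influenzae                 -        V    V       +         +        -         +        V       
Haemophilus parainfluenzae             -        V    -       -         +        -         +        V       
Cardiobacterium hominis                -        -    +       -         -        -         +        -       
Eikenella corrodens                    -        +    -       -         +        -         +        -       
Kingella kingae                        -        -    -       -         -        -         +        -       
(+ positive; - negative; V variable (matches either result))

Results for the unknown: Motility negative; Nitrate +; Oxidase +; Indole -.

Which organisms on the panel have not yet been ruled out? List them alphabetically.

Indole -: excludes Pasteurella multocida, Cardiobacterium hominis — 7 left.
Motility -: all 7 remaining candidates are consistent.
Oxidase +: all 7 remaining candidates are consistent.
Nitrate +: excludes Neisseria meningitidis, Kingella kingae — 5 left.

Aggregatibacter actinomycetemcomitans, Eikenella corrodens, Haemophilus influenzae, Haemophilus parainfluenzae, Moraxella catarrhalis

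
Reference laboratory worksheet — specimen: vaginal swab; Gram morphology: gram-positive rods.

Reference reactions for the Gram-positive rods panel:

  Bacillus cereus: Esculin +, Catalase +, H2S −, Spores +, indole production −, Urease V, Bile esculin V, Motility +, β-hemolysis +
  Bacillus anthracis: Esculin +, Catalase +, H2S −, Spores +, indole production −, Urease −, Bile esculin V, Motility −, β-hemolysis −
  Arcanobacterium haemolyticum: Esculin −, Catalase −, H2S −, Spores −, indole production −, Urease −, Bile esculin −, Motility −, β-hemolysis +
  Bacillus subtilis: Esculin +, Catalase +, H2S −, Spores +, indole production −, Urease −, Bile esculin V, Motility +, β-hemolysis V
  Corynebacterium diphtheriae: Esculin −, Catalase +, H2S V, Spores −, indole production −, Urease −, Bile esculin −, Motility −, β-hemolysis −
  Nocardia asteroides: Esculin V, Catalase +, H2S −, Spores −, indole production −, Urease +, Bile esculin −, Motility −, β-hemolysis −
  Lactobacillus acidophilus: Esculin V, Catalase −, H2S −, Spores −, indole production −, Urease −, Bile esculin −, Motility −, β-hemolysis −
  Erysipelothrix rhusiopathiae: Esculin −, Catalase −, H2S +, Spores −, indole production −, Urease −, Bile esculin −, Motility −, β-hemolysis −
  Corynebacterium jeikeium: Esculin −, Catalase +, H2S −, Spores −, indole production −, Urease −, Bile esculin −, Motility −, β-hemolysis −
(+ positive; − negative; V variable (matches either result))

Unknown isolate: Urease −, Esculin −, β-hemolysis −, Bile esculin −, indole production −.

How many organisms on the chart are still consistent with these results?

4

Bile esculin −: all 9 remaining candidates are consistent.
Esculin −: excludes Bacillus cereus, Bacillus anthracis, Bacillus subtilis — 6 left.
Urease −: excludes Nocardia asteroides — 5 left.
indole production −: all 5 remaining candidates are consistent.
β-hemolysis −: excludes Arcanobacterium haemolyticum — 4 left.
Still consistent: Corynebacterium diphtheriae, Corynebacterium jeikeium, Erysipelothrix rhusiopathiae, Lactobacillus acidophilus.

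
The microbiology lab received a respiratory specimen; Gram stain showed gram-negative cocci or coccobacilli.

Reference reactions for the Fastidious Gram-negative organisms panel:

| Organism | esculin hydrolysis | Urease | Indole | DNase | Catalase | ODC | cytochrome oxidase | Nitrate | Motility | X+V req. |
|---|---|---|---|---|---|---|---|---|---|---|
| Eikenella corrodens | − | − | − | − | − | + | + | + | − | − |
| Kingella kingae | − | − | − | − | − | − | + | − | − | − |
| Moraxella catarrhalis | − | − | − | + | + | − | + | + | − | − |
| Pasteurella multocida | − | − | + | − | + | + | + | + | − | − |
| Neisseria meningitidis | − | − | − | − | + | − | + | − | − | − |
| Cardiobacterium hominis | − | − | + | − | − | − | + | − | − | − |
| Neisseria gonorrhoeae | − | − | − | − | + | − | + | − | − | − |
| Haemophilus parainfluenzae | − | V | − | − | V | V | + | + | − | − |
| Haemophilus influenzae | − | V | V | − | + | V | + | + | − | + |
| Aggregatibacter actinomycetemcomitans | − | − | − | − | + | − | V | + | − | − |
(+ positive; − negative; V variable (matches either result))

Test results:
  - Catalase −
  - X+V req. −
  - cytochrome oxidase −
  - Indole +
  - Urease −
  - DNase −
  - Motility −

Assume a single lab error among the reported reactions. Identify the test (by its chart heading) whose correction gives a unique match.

cytochrome oxidase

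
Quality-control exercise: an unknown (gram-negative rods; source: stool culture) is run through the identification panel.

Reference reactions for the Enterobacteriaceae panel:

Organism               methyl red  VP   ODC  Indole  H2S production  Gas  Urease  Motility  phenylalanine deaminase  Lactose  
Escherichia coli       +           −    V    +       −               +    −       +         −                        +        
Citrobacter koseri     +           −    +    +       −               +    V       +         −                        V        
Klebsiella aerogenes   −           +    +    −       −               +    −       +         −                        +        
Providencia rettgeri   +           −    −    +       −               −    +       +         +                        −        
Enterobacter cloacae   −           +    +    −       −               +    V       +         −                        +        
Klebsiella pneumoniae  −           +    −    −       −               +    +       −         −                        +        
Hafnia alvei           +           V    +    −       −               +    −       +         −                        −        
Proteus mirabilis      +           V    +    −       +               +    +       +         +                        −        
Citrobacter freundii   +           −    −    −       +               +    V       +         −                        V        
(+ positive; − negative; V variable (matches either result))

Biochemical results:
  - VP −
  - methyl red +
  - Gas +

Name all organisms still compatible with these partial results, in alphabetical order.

Gas +: excludes Providencia rettgeri — 8 left.
methyl red +: excludes Klebsiella aerogenes, Enterobacter cloacae, Klebsiella pneumoniae — 5 left.
VP −: all 5 remaining candidates are consistent.

Citrobacter freundii, Citrobacter koseri, Escherichia coli, Hafnia alvei, Proteus mirabilis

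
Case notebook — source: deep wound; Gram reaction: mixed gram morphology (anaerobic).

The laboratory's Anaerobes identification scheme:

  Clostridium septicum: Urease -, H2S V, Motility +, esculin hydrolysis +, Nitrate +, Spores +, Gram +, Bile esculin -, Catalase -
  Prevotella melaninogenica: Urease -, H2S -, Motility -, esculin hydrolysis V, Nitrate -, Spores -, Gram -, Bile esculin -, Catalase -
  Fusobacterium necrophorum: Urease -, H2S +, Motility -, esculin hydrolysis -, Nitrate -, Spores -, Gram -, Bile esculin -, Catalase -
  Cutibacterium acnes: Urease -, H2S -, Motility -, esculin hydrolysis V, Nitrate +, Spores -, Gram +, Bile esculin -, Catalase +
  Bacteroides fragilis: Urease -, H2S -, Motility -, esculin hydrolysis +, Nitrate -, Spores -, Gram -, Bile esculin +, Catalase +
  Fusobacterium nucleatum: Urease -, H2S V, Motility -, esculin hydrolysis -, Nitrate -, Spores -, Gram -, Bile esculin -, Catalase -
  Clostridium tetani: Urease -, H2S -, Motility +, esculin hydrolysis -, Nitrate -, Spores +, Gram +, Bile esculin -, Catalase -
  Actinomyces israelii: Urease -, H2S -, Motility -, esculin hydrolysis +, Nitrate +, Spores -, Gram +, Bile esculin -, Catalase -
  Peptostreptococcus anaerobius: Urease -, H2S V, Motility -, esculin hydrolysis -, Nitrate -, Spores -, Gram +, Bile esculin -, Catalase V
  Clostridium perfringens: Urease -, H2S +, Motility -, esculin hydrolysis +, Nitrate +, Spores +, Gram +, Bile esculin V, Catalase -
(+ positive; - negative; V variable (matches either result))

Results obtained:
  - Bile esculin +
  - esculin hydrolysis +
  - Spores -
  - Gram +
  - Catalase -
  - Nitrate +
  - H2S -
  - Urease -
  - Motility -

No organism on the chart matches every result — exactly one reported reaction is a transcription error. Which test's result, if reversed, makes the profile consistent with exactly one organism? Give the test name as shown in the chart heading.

As reported, no row in the chart matches all 9 reactions.
Reversing Nitrate → still no organism matches.
Reversing esculin hydrolysis → still no organism matches.
Reversing Spores → still no organism matches.
Reversing Catalase → still no organism matches.
Reversing H2S → still no organism matches.
Reversing Motility → still no organism matches.
Reversing Gram → still no organism matches.
Reversing Bile esculin (to -) → unique match: Actinomyces israelii.
Reversing Urease → still no organism matches.

Bile esculin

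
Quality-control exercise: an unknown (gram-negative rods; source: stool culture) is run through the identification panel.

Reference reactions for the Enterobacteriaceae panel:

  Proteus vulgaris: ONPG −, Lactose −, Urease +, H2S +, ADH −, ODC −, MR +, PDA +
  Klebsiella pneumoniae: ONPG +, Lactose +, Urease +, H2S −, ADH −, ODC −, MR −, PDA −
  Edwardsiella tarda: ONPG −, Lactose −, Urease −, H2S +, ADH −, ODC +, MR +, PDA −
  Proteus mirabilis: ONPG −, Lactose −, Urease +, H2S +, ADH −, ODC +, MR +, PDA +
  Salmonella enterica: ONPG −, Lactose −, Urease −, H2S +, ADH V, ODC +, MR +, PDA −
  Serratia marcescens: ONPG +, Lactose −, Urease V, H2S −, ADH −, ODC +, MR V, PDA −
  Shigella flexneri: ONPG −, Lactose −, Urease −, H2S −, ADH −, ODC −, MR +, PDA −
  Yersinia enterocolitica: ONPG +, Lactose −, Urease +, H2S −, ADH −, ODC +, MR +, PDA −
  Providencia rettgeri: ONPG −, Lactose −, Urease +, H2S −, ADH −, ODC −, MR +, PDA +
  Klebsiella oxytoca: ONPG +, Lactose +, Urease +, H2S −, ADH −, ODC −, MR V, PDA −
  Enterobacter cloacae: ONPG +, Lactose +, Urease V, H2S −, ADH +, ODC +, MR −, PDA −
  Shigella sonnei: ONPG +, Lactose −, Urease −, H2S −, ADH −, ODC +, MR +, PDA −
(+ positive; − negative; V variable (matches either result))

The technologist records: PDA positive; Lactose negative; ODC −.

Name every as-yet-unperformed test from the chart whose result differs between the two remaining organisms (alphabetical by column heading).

Lactose −: excludes Klebsiella pneumoniae, Klebsiella oxytoca, Enterobacter cloacae — 9 left.
PDA +: excludes 6 organisms — 3 left.
ODC −: excludes Proteus mirabilis — 2 left.
Two candidates remain: Proteus vulgaris and Providencia rettgeri.
  ONPG: − vs − — same for both, does not separate.
  Urease: + vs + — same for both, does not separate.
  H2S: Proteus vulgaris +, Providencia rettgeri − — discriminates.
  ADH: − vs − — same for both, does not separate.
  MR: + vs + — same for both, does not separate.

H2S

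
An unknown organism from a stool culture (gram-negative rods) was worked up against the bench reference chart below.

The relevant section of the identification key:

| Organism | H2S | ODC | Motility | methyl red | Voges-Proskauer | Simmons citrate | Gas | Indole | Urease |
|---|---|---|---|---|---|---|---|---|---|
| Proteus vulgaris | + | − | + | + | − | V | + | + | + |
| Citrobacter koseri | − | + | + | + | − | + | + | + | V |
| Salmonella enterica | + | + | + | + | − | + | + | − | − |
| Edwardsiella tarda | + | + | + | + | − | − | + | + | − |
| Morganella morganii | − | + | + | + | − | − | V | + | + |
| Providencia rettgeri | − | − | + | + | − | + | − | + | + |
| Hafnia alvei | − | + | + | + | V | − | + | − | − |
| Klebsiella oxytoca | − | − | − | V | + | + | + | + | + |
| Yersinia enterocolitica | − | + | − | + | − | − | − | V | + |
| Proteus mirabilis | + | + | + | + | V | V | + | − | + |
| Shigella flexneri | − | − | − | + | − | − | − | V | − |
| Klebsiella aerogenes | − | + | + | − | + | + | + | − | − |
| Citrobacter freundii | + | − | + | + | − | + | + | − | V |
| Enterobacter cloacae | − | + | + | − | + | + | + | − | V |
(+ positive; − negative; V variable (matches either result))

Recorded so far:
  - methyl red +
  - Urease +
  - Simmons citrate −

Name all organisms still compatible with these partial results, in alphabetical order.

Simmons citrate −: excludes 7 organisms — 7 left.
Urease +: excludes Edwardsiella tarda, Hafnia alvei, Shigella flexneri — 4 left.
methyl red +: all 4 remaining candidates are consistent.

Morganella morganii, Proteus mirabilis, Proteus vulgaris, Yersinia enterocolitica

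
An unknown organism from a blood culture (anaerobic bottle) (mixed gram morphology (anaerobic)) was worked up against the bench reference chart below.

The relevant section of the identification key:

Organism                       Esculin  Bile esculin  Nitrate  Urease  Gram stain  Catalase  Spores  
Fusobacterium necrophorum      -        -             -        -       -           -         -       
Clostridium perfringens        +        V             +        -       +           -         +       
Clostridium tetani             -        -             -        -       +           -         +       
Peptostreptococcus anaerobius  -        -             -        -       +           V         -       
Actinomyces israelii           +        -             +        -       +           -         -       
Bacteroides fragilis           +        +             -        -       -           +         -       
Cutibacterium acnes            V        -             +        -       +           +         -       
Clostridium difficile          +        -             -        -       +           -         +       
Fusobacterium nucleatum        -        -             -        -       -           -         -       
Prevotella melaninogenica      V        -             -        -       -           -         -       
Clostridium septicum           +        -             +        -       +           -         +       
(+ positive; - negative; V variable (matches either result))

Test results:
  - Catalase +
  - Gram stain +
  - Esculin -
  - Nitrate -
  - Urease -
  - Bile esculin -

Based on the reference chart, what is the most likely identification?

Peptostreptococcus anaerobius

Esculin -: excludes 5 organisms — 6 left.
Bile esculin -: all 6 remaining candidates are consistent.
Urease -: all 6 remaining candidates are consistent.
Gram stain +: excludes Fusobacterium necrophorum, Fusobacterium nucleatum, Prevotella melaninogenica — 3 left.
Catalase +: excludes Clostridium tetani — 2 left.
Nitrate -: excludes Cutibacterium acnes — 1 left.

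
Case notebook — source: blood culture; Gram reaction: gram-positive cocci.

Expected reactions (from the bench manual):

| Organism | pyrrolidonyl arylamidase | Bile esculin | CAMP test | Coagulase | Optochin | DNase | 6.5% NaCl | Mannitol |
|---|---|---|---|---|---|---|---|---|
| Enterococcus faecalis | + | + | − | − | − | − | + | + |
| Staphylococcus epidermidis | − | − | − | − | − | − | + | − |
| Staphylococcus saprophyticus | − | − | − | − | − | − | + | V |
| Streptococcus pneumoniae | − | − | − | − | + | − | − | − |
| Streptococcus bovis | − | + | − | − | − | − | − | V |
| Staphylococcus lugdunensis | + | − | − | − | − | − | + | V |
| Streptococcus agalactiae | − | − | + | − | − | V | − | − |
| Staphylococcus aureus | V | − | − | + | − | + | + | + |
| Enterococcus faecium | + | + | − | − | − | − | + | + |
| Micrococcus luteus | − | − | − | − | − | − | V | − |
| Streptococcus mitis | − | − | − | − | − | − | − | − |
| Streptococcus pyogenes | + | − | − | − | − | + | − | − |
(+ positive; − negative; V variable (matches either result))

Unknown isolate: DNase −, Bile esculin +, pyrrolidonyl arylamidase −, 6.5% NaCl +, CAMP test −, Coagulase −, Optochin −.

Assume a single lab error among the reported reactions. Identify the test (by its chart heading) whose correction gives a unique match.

6.5% NaCl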